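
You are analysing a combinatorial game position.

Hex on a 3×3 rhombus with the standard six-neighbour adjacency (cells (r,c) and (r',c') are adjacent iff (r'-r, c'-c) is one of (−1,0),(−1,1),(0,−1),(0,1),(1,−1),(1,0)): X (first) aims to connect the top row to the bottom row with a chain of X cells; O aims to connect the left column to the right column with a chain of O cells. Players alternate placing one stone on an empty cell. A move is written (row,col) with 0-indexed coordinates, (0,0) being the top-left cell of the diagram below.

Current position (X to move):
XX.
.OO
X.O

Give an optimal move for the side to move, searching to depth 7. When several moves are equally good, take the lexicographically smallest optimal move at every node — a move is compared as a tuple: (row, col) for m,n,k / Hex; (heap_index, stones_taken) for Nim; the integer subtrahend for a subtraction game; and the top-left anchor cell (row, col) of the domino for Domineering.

X's best at [XX./.OO/X.O]: (1,0)

[XX./.OO/X.O] X move#1: (0,2):-1/XXX/.OO/X.O, (1,0):+1/XX./XOO/X.O*, (2,1):-1/XX./.OO/XXO
[XX./XOO/X.O] end (terminal -1, O#2); searched XX./.OO/X.O to 7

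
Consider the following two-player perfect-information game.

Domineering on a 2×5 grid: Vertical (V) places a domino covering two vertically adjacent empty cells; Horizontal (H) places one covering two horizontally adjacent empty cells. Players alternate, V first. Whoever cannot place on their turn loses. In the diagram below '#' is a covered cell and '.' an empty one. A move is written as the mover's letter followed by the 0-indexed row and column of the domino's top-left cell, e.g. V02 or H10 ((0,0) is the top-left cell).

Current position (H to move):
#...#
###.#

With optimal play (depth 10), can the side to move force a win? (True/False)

[#...#/###.#] H move#1: H01:-1/###.#/###.#, H02:+1/#.###/###.#*
[#.###/###.#] end (terminal -1, V#2); searched #...#/###.# to 10

H winning at [#...#/###.#]: True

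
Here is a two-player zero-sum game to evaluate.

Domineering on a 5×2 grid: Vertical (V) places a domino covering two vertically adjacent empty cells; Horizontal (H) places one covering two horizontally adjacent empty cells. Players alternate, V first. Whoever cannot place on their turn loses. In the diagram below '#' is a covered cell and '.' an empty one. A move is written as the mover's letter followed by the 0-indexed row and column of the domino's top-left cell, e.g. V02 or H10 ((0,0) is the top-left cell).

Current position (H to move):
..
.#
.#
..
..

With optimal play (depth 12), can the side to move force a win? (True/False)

ply 1, H at ../.#/.#/../.. | H00=-1→##/.#/.#/../..; H30=+1→../.#/.#/##/..*; H40=+1→../.#/.#/../##
ply 2, V at ../.#/.#/##/.. | V00=-1→#./##/.#/##/..*; V10=-1→../##/##/##/..
ply 3, H at #./##/.#/##/.. | H40=+1→#./##/.#/##/##*
ply 4: #./##/.#/##/## is terminal -1 (V); from ../.#/.#/../.. depth 12

H winning at [../.#/.#/../..]: True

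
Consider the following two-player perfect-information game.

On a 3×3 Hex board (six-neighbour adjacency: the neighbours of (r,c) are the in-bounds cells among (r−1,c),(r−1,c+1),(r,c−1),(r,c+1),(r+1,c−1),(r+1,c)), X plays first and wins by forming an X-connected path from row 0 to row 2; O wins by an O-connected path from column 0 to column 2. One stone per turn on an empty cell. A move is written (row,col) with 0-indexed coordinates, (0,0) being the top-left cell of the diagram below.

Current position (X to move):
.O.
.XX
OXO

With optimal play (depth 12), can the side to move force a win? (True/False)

ply 1, X at .O./.XX/OXO | (0,0)=+1→XO./.XX/OXO*; (0,2)=+1→.OX/.XX/OXO; (1,0)=+1→.O./XXX/OXO
ply 2, O at XO./.XX/OXO | (0,2)=-1→XOO/.XX/OXO*; (1,0)=-1→XO./OXX/OXO
ply 3, X at XOO/.XX/OXO | (1,0)=+1→XOO/XXX/OXO*
ply 4: XOO/XXX/OXO is terminal -1 (O); from .O./.XX/OXO depth 12

X winning at [.O./.XX/OXO]: True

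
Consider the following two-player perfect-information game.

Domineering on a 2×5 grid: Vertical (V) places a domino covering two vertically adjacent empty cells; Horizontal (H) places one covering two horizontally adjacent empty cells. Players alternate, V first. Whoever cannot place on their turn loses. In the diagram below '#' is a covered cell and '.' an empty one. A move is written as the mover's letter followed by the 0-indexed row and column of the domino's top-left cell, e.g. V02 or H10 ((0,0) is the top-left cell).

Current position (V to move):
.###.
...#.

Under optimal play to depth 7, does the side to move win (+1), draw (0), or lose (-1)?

value(.###./...#., V) = +1

p1 V@[.###./...#.]: V00[####./#..#.]+1* V04[.####/...##]-1
p2 H@[####./#..#.]: H11[####./####.]-1*
p3 V@[####./####.]: V04[#####/#####]+1*
p4 H@[#####/#####] terminal -1; root [.###./...#.] d7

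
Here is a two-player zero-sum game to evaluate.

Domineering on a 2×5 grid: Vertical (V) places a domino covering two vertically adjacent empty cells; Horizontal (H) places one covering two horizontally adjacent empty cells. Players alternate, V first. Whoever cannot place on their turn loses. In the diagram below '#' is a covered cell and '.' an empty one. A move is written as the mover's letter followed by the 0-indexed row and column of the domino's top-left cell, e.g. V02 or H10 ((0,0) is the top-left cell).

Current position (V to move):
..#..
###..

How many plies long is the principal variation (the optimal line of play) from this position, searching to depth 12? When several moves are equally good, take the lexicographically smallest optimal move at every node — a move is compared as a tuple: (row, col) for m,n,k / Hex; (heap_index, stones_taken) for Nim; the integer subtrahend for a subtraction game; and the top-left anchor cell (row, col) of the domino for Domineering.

PV length from [..#../###..]: 3 plies

p1 V@[..#../###..]: V03[..##./####.]+1* V04[..#.#/###.#]+1
p2 H@[..##./####.]: H00[####./####.]-1*
p3 V@[####./####.]: V04[#####/#####]+1*
p4 H@[#####/#####] terminal -1; root [..#../###..] d12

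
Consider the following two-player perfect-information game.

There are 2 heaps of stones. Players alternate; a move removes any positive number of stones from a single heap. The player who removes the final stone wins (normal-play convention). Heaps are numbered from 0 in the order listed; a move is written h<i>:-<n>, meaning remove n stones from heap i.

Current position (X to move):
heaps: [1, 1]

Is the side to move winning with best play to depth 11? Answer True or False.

p1 X@[(1,1)]: h0:-1[(0,1)]-1* h1:-1[(1,0)]-1
p2 O@[(0,1)]: h1:-1[(0,0)]+1*
p3 X@[(0,0)] terminal -1; root [(1,1)] d11

X winning at [(1,1)]: False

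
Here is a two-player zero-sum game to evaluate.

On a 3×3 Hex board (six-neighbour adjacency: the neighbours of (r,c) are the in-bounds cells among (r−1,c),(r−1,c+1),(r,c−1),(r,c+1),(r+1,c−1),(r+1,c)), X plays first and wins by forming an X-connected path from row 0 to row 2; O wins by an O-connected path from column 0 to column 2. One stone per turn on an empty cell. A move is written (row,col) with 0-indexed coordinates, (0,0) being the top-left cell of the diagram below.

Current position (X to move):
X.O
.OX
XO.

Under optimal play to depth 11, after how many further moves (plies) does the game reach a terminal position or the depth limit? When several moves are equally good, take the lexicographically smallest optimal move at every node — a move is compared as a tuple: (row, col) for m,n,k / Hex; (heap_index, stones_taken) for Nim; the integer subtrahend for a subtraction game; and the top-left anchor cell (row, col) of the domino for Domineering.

p1 X@[X.O/.OX/XO.]: (0,1)[XXO/.OX/XO.]-1 (1,0)[X.O/XOX/XO.]+1* (2,2)[X.O/.OX/XOX]-1
p2 O@[X.O/XOX/XO.] terminal -1; root [X.O/.OX/XO.] d11

PV length from [X.O/.OX/XO.]: 1 ply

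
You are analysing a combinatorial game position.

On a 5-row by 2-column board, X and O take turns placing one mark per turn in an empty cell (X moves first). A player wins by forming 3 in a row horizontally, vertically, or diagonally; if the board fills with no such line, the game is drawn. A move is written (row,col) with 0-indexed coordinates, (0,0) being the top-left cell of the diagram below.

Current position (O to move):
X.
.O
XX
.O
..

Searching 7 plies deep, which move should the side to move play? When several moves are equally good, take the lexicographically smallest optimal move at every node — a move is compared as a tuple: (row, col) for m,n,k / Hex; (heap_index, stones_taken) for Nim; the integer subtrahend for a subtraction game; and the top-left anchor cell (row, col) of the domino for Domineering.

[X./.O/XX/.O/..] O move#1: (0,1):-1/XO/.O/XX/.O/.., (1,0):+0/X./OO/XX/.O/..*, (3,0):-1/X./.O/XX/OO/.., (4,0):-1/X./.O/XX/.O/O., (4,1):-1/X./.O/XX/.O/.O
[X./OO/XX/.O/..] X move#2: (0,1):+0/XX/OO/XX/.O/..*, (3,0):+0/X./OO/XX/XO/.., (4,0):+0/X./OO/XX/.O/X., (4,1):+0/X./OO/XX/.O/.X
[XX/OO/XX/.O/..] O move#3: (3,0):+0/XX/OO/XX/OO/..*, (4,0):+0/XX/OO/XX/.O/O., (4,1):+0/XX/OO/XX/.O/.O
[XX/OO/XX/OO/..] X move#4: (4,0):+0/XX/OO/XX/OO/X.*, (4,1):+0/XX/OO/XX/OO/.X
[XX/OO/XX/OO/X.] O move#5: (4,1):+0/XX/OO/XX/OO/XO*
[XX/OO/XX/OO/XO] end (terminal +0, X#6); searched X./.O/XX/.O/.. to 7

O's best at [X./.O/XX/.O/..]: (1,0)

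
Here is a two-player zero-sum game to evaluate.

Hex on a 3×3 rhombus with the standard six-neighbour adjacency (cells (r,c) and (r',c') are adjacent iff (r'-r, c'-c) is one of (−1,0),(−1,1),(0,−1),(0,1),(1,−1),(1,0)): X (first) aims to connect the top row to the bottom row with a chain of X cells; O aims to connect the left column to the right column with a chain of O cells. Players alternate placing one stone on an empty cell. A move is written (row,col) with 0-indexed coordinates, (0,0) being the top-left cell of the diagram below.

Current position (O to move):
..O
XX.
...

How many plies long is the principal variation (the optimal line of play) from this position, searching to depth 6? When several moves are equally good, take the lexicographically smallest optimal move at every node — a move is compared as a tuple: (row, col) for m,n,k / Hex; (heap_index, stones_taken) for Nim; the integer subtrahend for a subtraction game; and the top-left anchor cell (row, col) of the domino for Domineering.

[..O/XX./...] O move#1: (0,0):-1/O.O/XX./...*, (0,1):-1/.OO/XX./..., (1,2):-1/..O/XXO/..., (2,0):-1/..O/XX./O.., (2,1):-1/..O/XX./.O., (2,2):-1/..O/XX./..O
[O.O/XX./...] X move#2: (0,1):+1/OXO/XX./...*, (1,2):-1/O.O/XXX/..., (2,0):-1/O.O/XX./X.., (2,1):-1/O.O/XX./.X., (2,2):-1/O.O/XX./..X
[OXO/XX./...] O move#3: (1,2):-1/OXO/XXO/...*, (2,0):-1/OXO/XX./O.., (2,1):-1/OXO/XX./.O., (2,2):-1/OXO/XX./..O
[OXO/XXO/...] X move#4: (2,0):+1/OXO/XXO/X..*, (2,1):+1/OXO/XXO/.X., (2,2):+1/OXO/XXO/..X
[OXO/XXO/X..] end (terminal -1, O#5); searched ..O/XX./... to 6

PV length from [..O/XX./...]: 4 plies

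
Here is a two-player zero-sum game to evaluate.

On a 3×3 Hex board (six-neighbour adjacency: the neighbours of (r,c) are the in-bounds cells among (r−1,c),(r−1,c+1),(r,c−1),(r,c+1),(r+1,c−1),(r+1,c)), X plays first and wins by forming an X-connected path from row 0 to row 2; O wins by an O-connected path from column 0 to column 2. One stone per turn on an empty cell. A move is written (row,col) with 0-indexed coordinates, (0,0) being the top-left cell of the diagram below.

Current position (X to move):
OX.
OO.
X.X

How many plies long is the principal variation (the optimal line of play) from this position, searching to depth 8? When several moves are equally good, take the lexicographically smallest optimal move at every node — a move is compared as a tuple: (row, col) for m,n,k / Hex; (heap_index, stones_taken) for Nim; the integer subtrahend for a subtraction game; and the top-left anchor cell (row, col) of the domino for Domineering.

ply 1, X at OX./OO./X.X | (0,2)=-1→OXX/OO./X.X*; (1,2)=-1→OX./OOX/X.X; (2,1)=-1→OX./OO./XXX
ply 2, O at OXX/OO./X.X | (1,2)=+1→OXX/OOO/X.X*; (2,1)=-1→OXX/OO./XOX
ply 3: OXX/OOO/X.X is terminal -1 (X); from OX./OO./X.X depth 8

PV length from [OX./OO./X.X]: 2 plies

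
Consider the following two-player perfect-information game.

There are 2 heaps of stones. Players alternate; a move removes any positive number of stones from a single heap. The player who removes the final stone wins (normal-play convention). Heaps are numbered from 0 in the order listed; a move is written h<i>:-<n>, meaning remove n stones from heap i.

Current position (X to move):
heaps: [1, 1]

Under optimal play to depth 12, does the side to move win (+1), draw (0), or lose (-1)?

value((1,1), X) = -1

p1 X@[(1,1)]: h0:-1[(0,1)]-1* h1:-1[(1,0)]-1
p2 O@[(0,1)]: h1:-1[(0,0)]+1*
p3 X@[(0,0)] terminal -1; root [(1,1)] d12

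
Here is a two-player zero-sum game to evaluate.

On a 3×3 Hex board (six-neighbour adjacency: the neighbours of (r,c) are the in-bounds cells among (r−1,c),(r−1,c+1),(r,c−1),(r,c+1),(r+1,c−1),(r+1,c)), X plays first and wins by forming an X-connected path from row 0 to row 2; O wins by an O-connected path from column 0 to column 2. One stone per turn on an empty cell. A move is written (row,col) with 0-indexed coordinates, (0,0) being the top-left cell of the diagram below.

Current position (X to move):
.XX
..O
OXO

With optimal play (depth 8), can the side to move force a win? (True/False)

X winning at [.XX/..O/OXO]: True

[.XX/..O/OXO] X move#1: (0,0):-1/XXX/..O/OXO, (1,0):-1/.XX/X.O/OXO, (1,1):+1/.XX/.XO/OXO*
[.XX/.XO/OXO] end (terminal -1, O#2); searched .XX/..O/OXO to 8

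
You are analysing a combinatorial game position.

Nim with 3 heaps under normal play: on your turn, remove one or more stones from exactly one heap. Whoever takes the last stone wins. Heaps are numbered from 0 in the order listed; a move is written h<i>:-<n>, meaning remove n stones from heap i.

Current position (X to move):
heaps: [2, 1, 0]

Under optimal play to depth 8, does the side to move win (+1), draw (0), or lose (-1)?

ply 1, X at (2,1,0) | h0:-1=+1→(1,1,0)*; h0:-2=-1→(0,1,0); h1:-1=-1→(2,0,0)
ply 2, O at (1,1,0) | h0:-1=-1→(0,1,0)*; h1:-1=-1→(1,0,0)
ply 3, X at (0,1,0) | h1:-1=+1→(0,0,0)*
ply 4: (0,0,0) is terminal -1 (O); from (2,1,0) depth 8

value((2,1,0), X) = +1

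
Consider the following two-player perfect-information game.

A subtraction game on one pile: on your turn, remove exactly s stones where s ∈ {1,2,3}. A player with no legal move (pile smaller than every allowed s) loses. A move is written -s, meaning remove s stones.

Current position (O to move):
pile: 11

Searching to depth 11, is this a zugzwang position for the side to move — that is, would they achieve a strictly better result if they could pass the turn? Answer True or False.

zugzwang(11, O) = False

p1 O@[11]: -1[10]-1 -2[9]-1 -3[8]+1*
p2 X@[8]: -1[7]-1* -2[6]-1 -3[5]-1
p3 O@[7]: -1[6]-1 -2[5]-1 -3[4]+1*
p4 X@[4]: -1[3]-1* -2[2]-1 -3[1]-1
p5 O@[3]: -1[2]-1 -2[1]-1 -3[0]+1*
p6 X@[0] terminal -1; root [11] d11
if O skipped the turn, X would face:
~ p1 X@[11]: -1[10]-1 -2[9]-1 -3[8]+1*
~ p2 O@[8]: -1[7]-1* -2[6]-1 -3[5]-1
~ p3 X@[7]: -1[6]-1 -2[5]-1 -3[4]+1*
~ p4 O@[4]: -1[3]-1* -2[2]-1 -3[1]-1
~ p5 X@[3]: -1[2]-1 -2[1]-1 -3[0]+1*
~ p6 O@[0] terminal -1; root [11] d11
compare (O): move=+1 vs pass=-1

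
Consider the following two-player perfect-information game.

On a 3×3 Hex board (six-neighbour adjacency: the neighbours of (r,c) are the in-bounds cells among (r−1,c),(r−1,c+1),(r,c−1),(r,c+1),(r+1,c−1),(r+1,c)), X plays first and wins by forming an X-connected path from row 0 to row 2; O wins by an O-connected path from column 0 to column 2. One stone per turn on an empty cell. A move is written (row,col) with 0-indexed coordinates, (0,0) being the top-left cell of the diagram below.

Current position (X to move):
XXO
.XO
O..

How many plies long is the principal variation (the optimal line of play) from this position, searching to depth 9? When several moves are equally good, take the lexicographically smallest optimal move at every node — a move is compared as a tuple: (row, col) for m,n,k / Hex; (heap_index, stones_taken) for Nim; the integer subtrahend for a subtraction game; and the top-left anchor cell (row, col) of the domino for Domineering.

PV length from [XXO/.XO/O..]: 1 ply

[XXO/.XO/O..] X move#1: (1,0):-1/XXO/XXO/O.., (2,1):+1/XXO/.XO/OX.*, (2,2):-1/XXO/.XO/O.X
[XXO/.XO/OX.] end (terminal -1, O#2); searched XXO/.XO/O.. to 9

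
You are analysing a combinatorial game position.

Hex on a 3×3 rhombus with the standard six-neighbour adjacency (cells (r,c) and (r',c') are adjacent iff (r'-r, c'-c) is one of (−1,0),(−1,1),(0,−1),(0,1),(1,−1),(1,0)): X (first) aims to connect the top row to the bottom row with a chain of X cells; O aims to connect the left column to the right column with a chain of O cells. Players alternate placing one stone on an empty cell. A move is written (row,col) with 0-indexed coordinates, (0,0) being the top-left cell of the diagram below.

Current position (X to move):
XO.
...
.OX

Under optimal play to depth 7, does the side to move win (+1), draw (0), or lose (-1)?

value(XO./.../.OX, X) = +1

ply 1, X at XO./.../.OX | (0,2)=+1→XOX/.../.OX*; (1,0)=+1→XO./X../.OX; (1,1)=+1→XO./.X./.OX; (1,2)=+1→XO./..X/.OX; (2,0)=+1→XO./.../XOX
ply 2, O at XOX/.../.OX | (1,0)=-1→XOX/O../.OX*; (1,1)=-1→XOX/.O./.OX; (1,2)=-1→XOX/..O/.OX; (2,0)=-1→XOX/.../OOX
ply 3, X at XOX/O../.OX | (1,1)=+1→XOX/OX./.OX*; (1,2)=+1→XOX/O.X/.OX; (2,0)=+1→XOX/O../XOX
ply 4, O at XOX/OX./.OX | (1,2)=-1→XOX/OXO/.OX*; (2,0)=-1→XOX/OX./OOX
ply 5, X at XOX/OXO/.OX | (2,0)=+1→XOX/OXO/XOX*
ply 6: XOX/OXO/XOX is terminal -1 (O); from XO./.../.OX depth 7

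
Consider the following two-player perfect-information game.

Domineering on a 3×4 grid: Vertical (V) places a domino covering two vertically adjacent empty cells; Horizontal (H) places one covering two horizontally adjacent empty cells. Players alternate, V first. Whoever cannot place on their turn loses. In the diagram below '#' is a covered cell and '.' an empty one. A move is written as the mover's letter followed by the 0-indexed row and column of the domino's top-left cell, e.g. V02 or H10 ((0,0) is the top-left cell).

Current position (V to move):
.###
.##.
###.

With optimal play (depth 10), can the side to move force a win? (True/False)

V winning at [.###/.##./###.]: True

p1 V@[.###/.##./###.]: V00[####/###./###.]+1* V13[.###/.###/####]+1
p2 H@[####/###./###.] terminal -1; root [.###/.##./###.] d10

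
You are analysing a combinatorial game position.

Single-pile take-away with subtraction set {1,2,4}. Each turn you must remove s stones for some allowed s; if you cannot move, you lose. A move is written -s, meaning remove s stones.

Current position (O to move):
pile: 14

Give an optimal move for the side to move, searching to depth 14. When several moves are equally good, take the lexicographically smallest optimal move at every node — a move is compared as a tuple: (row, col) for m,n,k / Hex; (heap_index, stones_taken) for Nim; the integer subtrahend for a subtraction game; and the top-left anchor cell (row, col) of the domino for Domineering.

[14] O move#1: -1:-1/13, -2:+1/12*, -4:-1/10
[12] X move#2: -1:-1/11*, -2:-1/10, -4:-1/8
[11] O move#3: -1:-1/10, -2:+1/9*, -4:-1/7
[9] X move#4: -1:-1/8*, -2:-1/7, -4:-1/5
[8] O move#5: -1:-1/7, -2:+1/6*, -4:-1/4
[6] X move#6: -1:-1/5*, -2:-1/4, -4:-1/2
[5] O move#7: -1:-1/4, -2:+1/3*, -4:-1/1
[3] X move#8: -1:-1/2*, -2:-1/1
[2] O move#9: -1:-1/1, -2:+1/0*
[0] end (terminal -1, X#10); searched 14 to 14

O's best at [14]: -2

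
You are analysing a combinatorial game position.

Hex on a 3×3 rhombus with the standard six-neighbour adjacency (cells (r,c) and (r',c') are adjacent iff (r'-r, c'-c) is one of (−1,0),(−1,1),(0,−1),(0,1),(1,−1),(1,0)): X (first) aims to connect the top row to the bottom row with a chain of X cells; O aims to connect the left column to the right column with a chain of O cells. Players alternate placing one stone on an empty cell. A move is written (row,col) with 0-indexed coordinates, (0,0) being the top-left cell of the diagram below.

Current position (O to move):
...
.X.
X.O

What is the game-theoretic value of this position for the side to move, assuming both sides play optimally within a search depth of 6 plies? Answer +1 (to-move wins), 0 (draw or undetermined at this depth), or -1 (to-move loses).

value(.../.X./X.O, O) = -1

p1 O@[.../.X./X.O]: (0,0)[O../.X./X.O]-1* (0,1)[.O./.X./X.O]-1 (0,2)[..O/.X./X.O]-1 (1,0)[.../OX./X.O]-1 (1,2)[.../.XO/X.O]-1 (2,1)[.../.X./XOO]-1
p2 X@[O../.X./X.O]: (0,1)[OX./.X./X.O]+1* (0,2)[O.X/.X./X.O]+1 (1,0)[O../XX./X.O]+1 (1,2)[O../.XX/X.O]+1 (2,1)[O../.X./XXO]+1
p3 O@[OX./.X./X.O] terminal -1; root [.../.X./X.O] d6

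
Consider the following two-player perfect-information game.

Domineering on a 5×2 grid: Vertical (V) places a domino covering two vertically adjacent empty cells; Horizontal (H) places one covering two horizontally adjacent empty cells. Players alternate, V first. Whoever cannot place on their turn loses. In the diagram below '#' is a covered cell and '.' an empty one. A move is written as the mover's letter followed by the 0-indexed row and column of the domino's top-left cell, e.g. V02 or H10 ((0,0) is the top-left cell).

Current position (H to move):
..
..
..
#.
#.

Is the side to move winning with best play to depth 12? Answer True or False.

H winning at [../../../#./#.]: True

[../../../#./#.] H move#1: H00:-1/##/../../#./#., H10:+1/../##/../#./#.*, H20:-1/../../##/#./#.
[../##/../#./#.] V move#2: V21:-1/../##/.#/##/#.*, V31:-1/../##/../##/##
[../##/.#/##/#.] H move#3: H00:+1/##/##/.#/##/#.*
[##/##/.#/##/#.] end (terminal -1, V#4); searched ../../../#./#. to 12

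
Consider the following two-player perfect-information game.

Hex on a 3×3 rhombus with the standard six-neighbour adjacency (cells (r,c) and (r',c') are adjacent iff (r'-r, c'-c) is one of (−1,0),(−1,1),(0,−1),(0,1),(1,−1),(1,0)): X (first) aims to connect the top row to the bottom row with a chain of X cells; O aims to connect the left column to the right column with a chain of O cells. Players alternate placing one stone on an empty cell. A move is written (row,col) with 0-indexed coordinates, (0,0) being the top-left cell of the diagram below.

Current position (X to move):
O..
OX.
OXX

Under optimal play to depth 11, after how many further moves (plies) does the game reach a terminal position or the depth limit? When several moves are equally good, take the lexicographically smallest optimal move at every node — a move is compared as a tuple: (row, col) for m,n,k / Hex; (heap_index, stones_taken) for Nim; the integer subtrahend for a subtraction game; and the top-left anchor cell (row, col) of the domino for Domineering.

p1 X@[O../OX./OXX]: (0,1)[OX./OX./OXX]+1* (0,2)[O.X/OX./OXX]+1 (1,2)[O../OXX/OXX]+1
p2 O@[OX./OX./OXX] terminal -1; root [O../OX./OXX] d11

PV length from [O../OX./OXX]: 1 ply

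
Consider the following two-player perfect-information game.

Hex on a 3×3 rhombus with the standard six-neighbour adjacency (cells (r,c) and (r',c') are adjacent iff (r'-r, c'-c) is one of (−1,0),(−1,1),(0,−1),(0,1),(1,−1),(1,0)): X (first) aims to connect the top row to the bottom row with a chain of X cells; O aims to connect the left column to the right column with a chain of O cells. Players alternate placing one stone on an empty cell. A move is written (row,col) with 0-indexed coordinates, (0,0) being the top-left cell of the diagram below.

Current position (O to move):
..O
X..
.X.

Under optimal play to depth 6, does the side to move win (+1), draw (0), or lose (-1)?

value(..O/X../.X., O) = -1

p1 O@[..O/X../.X.]: (0,0)[O.O/X../.X.]-1* (0,1)[.OO/X../.X.]-1 (1,1)[..O/XO./.X.]-1 (1,2)[..O/X.O/.X.]-1 (2,0)[..O/X../OX.]-1 (2,2)[..O/X../.XO]-1
p2 X@[O.O/X../.X.]: (0,1)[OXO/X../.X.]+1* (1,1)[O.O/XX./.X.]-1 (1,2)[O.O/X.X/.X.]-1 (2,0)[O.O/X../XX.]-1 (2,2)[O.O/X../.XX]-1
p3 O@[OXO/X../.X.]: (1,1)[OXO/XO./.X.]-1* (1,2)[OXO/X.O/.X.]-1 (2,0)[OXO/X../OX.]-1 (2,2)[OXO/X../.XO]-1
p4 X@[OXO/XO./.X.]: (1,2)[OXO/XOX/.X.]-1 (2,0)[OXO/XO./XX.]+1* (2,2)[OXO/XO./.XX]-1
p5 O@[OXO/XO./XX.] terminal -1; root [..O/X../.X.] d6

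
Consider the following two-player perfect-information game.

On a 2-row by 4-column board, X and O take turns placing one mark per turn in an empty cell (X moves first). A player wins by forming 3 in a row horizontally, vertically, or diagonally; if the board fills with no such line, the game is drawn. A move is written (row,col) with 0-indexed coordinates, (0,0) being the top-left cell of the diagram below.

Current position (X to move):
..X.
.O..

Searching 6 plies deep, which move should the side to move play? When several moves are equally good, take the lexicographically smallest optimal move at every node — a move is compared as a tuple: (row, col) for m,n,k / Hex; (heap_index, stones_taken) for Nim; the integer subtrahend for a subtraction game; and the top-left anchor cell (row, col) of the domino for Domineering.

X's best at [..X./.O..]: (0,1)

p1 X@[..X./.O..]: (0,0)[X.X./.O..]+0 (0,1)[.XX./.O..]+1* (0,3)[..XX/.O..]+0 (1,0)[..X./XO..]+0 (1,2)[..X./.OX.]+0 (1,3)[..X./.O.X]+0
p2 O@[.XX./.O..]: (0,0)[OXX./.O..]-1* (0,3)[.XXO/.O..]-1 (1,0)[.XX./OO..]-1 (1,2)[.XX./.OO.]-1 (1,3)[.XX./.O.O]-1
p3 X@[OXX./.O..]: (0,3)[OXXX/.O..]+1* (1,0)[OXX./XO..]+0 (1,2)[OXX./.OX.]+0 (1,3)[OXX./.O.X]+0
p4 O@[OXXX/.O..] terminal -1; root [..X./.O..] d6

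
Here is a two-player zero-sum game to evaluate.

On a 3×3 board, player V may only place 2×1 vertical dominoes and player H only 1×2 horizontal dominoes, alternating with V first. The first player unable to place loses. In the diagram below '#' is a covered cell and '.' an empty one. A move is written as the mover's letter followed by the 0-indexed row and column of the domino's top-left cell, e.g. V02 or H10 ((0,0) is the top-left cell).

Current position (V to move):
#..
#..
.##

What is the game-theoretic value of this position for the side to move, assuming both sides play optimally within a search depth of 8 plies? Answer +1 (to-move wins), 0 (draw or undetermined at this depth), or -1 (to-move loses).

ply 1, V at #../#../.## | V01=+1→##./##./.##*; V02=+1→#.#/#.#/.##
ply 2: ##./##./.## is terminal -1 (H); from #../#../.## depth 8

value(#../#../.##, V) = +1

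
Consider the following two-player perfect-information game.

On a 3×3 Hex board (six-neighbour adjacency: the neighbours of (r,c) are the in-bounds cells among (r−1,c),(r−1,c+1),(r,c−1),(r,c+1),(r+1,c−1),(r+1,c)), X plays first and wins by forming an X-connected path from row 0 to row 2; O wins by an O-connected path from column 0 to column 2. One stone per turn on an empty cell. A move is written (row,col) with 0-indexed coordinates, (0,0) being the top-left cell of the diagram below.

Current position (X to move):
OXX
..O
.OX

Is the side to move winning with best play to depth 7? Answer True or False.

[OXX/..O/.OX] X move#1: (1,0):-1/OXX/X.O/.OX, (1,1):-1/OXX/.XO/.OX, (2,0):+1/OXX/..O/XOX*
[OXX/..O/XOX] O move#2: (1,0):-1/OXX/O.O/XOX*, (1,1):-1/OXX/.OO/XOX
[OXX/O.O/XOX] X move#3: (1,1):+1/OXX/OXO/XOX*
[OXX/OXO/XOX] end (terminal -1, O#4); searched OXX/..O/.OX to 7

X winning at [OXX/..O/.OX]: True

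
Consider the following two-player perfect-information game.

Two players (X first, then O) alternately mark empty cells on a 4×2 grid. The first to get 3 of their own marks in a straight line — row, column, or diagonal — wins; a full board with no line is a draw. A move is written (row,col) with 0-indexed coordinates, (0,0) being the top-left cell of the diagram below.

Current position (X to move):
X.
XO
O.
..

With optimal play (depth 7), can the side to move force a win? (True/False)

X winning at [X./XO/O./..]: False

p1 X@[X./XO/O./..]: (0,1)[XX/XO/O./..]+0* (2,1)[X./XO/OX/..]+0 (3,0)[X./XO/O./X.]-1 (3,1)[X./XO/O./.X]+0
p2 O@[XX/XO/O./..]: (2,1)[XX/XO/OO/..]+0* (3,0)[XX/XO/O./O.]+0 (3,1)[XX/XO/O./.O]+0
p3 X@[XX/XO/OO/..]: (3,0)[XX/XO/OO/X.]-1 (3,1)[XX/XO/OO/.X]+0*
p4 O@[XX/XO/OO/.X]: (3,0)[XX/XO/OO/OX]+0*
p5 X@[XX/XO/OO/OX] terminal +0; root [X./XO/O./..] d7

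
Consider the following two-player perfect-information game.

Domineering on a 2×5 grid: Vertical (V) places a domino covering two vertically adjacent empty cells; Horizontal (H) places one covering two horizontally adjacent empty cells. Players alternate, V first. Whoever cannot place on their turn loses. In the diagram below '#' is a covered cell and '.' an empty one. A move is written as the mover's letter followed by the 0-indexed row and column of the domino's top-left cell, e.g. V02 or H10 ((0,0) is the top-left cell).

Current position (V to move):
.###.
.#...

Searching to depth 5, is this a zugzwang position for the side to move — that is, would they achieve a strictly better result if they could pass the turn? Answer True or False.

zugzwang(.###./.#..., V) = False

ply 1, V at .###./.#... | V00=-1→####./##...; V04=+1→.####/.#..#*
ply 2, H at .####/.#..# | H12=-1→.####/.####*
ply 3, V at .####/.#### | V00=+1→#####/#####*
ply 4: #####/##### is terminal -1 (H); from .###./.#... depth 5
pass branch (H moves first from the same position):
  | ply 1, H at .###./.#... | H12=-1→.###./.###.*; H13=-1→.###./.#.##
  | ply 2, V at .###./.###. | V00=+1→####./####.*; V04=+1→.####/.####
  | ply 3: ####./####. is terminal -1 (H); from .###./.#... depth 5
V moving scores +1; V passing scores +1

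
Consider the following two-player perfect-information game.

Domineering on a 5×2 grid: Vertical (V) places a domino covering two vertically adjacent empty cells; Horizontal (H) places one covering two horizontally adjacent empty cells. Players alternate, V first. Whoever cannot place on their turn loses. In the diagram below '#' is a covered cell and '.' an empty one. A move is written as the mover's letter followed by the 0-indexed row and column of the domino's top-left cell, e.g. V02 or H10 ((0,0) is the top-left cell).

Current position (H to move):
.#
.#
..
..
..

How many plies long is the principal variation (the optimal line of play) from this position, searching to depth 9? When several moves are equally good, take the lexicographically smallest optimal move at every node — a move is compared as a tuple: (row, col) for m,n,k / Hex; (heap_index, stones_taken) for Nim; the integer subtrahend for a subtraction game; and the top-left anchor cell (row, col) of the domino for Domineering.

p1 H@[.#/.#/../../..]: H20[.#/.#/##/../..]-1 H30[.#/.#/../##/..]+1* H40[.#/.#/../../##]-1
p2 V@[.#/.#/../##/..]: V00[##/##/../##/..]-1* V10[.#/##/#./##/..]-1
p3 H@[##/##/../##/..]: H20[##/##/##/##/..]+1* H40[##/##/../##/##]+1
p4 V@[##/##/##/##/..] terminal -1; root [.#/.#/../../..] d9

PV length from [.#/.#/../../..]: 3 plies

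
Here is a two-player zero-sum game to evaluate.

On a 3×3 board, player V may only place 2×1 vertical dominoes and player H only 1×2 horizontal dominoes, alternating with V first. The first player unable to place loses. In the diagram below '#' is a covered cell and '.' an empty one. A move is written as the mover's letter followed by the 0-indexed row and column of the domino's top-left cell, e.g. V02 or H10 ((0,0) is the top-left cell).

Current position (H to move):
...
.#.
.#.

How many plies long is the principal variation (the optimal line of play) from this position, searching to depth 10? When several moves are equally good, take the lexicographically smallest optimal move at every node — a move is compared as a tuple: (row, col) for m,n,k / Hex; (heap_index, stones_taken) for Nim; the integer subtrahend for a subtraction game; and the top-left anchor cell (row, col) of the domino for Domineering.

[.../.#./.#.] H move#1: H00:-1/##./.#./.#.*, H01:-1/.##/.#./.#.
[##./.#./.#.] V move#2: V02:+1/###/.##/.#.*, V10:+1/##./##./##., V12:+1/##./.##/.##
[###/.##/.#.] end (terminal -1, H#3); searched .../.#./.#. to 10

PV length from [.../.#./.#.]: 2 plies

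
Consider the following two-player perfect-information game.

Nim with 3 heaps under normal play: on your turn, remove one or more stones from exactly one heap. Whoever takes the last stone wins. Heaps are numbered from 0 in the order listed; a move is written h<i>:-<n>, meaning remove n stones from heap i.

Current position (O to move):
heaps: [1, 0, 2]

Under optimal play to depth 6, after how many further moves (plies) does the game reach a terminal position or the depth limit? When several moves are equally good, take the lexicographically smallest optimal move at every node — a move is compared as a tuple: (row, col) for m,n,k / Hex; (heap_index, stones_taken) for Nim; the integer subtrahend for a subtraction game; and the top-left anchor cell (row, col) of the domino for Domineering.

[(1,0,2)] O move#1: h0:-1:-1/(0,0,2), h2:-1:+1/(1,0,1)*, h2:-2:-1/(1,0,0)
[(1,0,1)] X move#2: h0:-1:-1/(0,0,1)*, h2:-1:-1/(1,0,0)
[(0,0,1)] O move#3: h2:-1:+1/(0,0,0)*
[(0,0,0)] end (terminal -1, X#4); searched (1,0,2) to 6

PV length from [(1,0,2)]: 3 plies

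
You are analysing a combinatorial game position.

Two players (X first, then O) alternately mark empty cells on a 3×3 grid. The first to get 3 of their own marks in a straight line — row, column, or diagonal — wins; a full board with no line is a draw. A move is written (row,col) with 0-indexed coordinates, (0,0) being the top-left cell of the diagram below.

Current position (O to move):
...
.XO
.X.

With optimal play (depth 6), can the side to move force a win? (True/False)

[.../.XO/.X.] O move#1: (0,0):-1/O../.XO/.X.*, (0,1):-1/.O./.XO/.X., (0,2):-1/..O/.XO/.X., (1,0):-1/.../OXO/.X., (2,0):-1/.../.XO/OX., (2,2):-1/.../.XO/.XO
[O../.XO/.X.] X move#2: (0,1):+1/OX./.XO/.X.*, (0,2):+1/O.X/.XO/.X., (1,0):+0/O../XXO/.X., (2,0):+1/O../.XO/XX., (2,2):+1/O../.XO/.XX
[OX./.XO/.X.] end (terminal -1, O#3); searched .../.XO/.X. to 6

O winning at [.../.XO/.X.]: False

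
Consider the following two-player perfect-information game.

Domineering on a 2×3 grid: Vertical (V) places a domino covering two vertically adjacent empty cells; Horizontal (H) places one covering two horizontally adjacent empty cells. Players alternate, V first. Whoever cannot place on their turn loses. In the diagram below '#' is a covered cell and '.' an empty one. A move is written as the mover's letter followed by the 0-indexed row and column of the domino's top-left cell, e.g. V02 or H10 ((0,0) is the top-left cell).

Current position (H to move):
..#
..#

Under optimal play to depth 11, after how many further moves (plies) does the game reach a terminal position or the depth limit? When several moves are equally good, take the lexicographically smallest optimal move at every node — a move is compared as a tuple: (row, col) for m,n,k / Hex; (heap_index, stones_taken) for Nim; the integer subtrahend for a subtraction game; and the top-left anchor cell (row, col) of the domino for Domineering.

[..#/..#] H move#1: H00:+1/###/..#*, H10:+1/..#/###
[###/..#] end (terminal -1, V#2); searched ..#/..# to 11

PV length from [..#/..#]: 1 ply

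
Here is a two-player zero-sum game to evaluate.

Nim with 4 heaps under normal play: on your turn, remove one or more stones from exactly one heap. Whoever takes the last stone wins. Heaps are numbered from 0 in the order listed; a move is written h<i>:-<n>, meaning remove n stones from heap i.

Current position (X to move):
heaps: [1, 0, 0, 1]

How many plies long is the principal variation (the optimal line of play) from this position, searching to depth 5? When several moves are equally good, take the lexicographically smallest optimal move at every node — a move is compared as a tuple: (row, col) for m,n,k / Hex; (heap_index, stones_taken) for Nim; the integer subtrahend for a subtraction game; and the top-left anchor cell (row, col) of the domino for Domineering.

[(1,0,0,1)] X move#1: h0:-1:-1/(0,0,0,1)*, h3:-1:-1/(1,0,0,0)
[(0,0,0,1)] O move#2: h3:-1:+1/(0,0,0,0)*
[(0,0,0,0)] end (terminal -1, X#3); searched (1,0,0,1) to 5

PV length from [(1,0,0,1)]: 2 plies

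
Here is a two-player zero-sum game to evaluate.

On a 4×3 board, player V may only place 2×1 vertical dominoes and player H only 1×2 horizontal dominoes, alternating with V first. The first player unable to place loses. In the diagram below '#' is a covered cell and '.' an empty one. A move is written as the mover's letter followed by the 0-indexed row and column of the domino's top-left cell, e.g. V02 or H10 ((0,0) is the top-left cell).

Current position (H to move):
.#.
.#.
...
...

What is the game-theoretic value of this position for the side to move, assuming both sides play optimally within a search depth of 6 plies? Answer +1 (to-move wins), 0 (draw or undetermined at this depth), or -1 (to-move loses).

p1 H@[.#./.#./.../...]: H20[.#./.#./##./...]-1* H21[.#./.#./.##/...]-1 H30[.#./.#./.../##.]-1 H31[.#./.#./.../.##]-1
p2 V@[.#./.#./##./...]: V00[##./##./##./...]+1* V02[.##/.##/##./...]+1 V12[.#./.##/###/...]+1 V22[.#./.#./###/..#]+1
p3 H@[##./##./##./...]: H30[##./##./##./##.]-1* H31[##./##./##./.##]-1
p4 V@[##./##./##./##.]: V02[###/###/##./##.]+1* V12[##./###/###/##.]+1 V22[##./##./###/###]+1
p5 H@[###/###/##./##.] terminal -1; root [.#./.#./.../...] d6

value(.#./.#./.../..., H) = -1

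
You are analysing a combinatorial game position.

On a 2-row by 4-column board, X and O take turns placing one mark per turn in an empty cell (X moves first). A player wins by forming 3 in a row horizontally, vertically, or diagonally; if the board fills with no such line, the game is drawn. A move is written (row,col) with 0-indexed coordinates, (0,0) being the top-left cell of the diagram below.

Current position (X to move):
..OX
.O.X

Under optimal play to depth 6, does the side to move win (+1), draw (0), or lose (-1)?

value(..OX/.O.X, X) = 0

p1 X@[..OX/.O.X]: (0,0)[X.OX/.O.X]+0* (0,1)[.XOX/.O.X]+0 (1,0)[..OX/XO.X]+0 (1,2)[..OX/.OXX]+0
p2 O@[X.OX/.O.X]: (0,1)[XOOX/.O.X]+0* (1,0)[X.OX/OO.X]+0 (1,2)[X.OX/.OOX]+0
p3 X@[XOOX/.O.X]: (1,0)[XOOX/XO.X]+0* (1,2)[XOOX/.OXX]+0
p4 O@[XOOX/XO.X]: (1,2)[XOOX/XOOX]+0*
p5 X@[XOOX/XOOX] terminal +0; root [..OX/.O.X] d6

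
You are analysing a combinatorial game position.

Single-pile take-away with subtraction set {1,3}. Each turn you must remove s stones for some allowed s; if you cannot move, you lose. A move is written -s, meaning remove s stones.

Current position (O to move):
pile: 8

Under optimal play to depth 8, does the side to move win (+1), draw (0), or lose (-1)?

p1 O@[8]: -1[7]-1* -3[5]-1
p2 X@[7]: -1[6]+1* -3[4]+1
p3 O@[6]: -1[5]-1* -3[3]-1
p4 X@[5]: -1[4]+1* -3[2]+1
p5 O@[4]: -1[3]-1* -3[1]-1
p6 X@[3]: -1[2]+1* -3[0]+1
p7 O@[2]: -1[1]-1*
p8 X@[1]: -1[0]+1*
p9 O@[0] terminal -1; root [8] d8

value(8, O) = -1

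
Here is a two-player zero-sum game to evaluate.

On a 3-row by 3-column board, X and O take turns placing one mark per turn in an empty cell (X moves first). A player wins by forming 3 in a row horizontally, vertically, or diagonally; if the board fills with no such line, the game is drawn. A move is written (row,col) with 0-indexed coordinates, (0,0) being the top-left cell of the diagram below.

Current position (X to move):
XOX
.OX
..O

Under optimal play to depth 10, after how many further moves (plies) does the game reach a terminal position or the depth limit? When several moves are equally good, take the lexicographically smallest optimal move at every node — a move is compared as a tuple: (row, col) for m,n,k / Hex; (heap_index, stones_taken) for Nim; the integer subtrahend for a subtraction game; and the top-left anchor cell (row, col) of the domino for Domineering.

PV length from [XOX/.OX/..O]: 3 plies

p1 X@[XOX/.OX/..O]: (1,0)[XOX/XOX/..O]-1 (2,0)[XOX/.OX/X.O]-1 (2,1)[XOX/.OX/.XO]+0*
p2 O@[XOX/.OX/.XO]: (1,0)[XOX/OOX/.XO]+0* (2,0)[XOX/.OX/OXO]+0
p3 X@[XOX/OOX/.XO]: (2,0)[XOX/OOX/XXO]+0*
p4 O@[XOX/OOX/XXO] terminal +0; root [XOX/.OX/..O] d10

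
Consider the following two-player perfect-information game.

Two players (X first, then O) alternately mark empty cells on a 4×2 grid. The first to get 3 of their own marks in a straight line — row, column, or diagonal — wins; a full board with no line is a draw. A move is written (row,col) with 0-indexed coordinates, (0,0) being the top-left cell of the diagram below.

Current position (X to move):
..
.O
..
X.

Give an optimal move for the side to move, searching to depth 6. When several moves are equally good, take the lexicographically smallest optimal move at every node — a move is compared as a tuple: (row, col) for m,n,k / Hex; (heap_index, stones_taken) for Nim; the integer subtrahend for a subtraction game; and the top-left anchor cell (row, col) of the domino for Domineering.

X's best at [../.O/../X.]: (0,1)

ply 1, X at ../.O/../X. | (0,0)=-1→X./.O/../X.; (0,1)=+0→.X/.O/../X.*; (1,0)=+0→../XO/../X.; (2,0)=+0→../.O/X./X.; (2,1)=+0→../.O/.X/X.; (3,1)=+0→../.O/../XX
ply 2, O at .X/.O/../X. | (0,0)=+0→OX/.O/../X.*; (1,0)=+0→.X/OO/../X.; (2,0)=+0→.X/.O/O./X.; (2,1)=+0→.X/.O/.O/X.; (3,1)=+0→.X/.O/../XO
ply 3, X at OX/.O/../X. | (1,0)=+0→OX/XO/../X.*; (2,0)=+0→OX/.O/X./X.; (2,1)=+0→OX/.O/.X/X.; (3,1)=+0→OX/.O/../XX
ply 4, O at OX/XO/../X. | (2,0)=+0→OX/XO/O./X.*; (2,1)=-1→OX/XO/.O/X.; (3,1)=-1→OX/XO/../XO
ply 5, X at OX/XO/O./X. | (2,1)=+0→OX/XO/OX/X.*; (3,1)=+0→OX/XO/O./XX
ply 6, O at OX/XO/OX/X. | (3,1)=+0→OX/XO/OX/XO*
ply 7: OX/XO/OX/XO is terminal +0 (X); from ../.O/../X. depth 6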